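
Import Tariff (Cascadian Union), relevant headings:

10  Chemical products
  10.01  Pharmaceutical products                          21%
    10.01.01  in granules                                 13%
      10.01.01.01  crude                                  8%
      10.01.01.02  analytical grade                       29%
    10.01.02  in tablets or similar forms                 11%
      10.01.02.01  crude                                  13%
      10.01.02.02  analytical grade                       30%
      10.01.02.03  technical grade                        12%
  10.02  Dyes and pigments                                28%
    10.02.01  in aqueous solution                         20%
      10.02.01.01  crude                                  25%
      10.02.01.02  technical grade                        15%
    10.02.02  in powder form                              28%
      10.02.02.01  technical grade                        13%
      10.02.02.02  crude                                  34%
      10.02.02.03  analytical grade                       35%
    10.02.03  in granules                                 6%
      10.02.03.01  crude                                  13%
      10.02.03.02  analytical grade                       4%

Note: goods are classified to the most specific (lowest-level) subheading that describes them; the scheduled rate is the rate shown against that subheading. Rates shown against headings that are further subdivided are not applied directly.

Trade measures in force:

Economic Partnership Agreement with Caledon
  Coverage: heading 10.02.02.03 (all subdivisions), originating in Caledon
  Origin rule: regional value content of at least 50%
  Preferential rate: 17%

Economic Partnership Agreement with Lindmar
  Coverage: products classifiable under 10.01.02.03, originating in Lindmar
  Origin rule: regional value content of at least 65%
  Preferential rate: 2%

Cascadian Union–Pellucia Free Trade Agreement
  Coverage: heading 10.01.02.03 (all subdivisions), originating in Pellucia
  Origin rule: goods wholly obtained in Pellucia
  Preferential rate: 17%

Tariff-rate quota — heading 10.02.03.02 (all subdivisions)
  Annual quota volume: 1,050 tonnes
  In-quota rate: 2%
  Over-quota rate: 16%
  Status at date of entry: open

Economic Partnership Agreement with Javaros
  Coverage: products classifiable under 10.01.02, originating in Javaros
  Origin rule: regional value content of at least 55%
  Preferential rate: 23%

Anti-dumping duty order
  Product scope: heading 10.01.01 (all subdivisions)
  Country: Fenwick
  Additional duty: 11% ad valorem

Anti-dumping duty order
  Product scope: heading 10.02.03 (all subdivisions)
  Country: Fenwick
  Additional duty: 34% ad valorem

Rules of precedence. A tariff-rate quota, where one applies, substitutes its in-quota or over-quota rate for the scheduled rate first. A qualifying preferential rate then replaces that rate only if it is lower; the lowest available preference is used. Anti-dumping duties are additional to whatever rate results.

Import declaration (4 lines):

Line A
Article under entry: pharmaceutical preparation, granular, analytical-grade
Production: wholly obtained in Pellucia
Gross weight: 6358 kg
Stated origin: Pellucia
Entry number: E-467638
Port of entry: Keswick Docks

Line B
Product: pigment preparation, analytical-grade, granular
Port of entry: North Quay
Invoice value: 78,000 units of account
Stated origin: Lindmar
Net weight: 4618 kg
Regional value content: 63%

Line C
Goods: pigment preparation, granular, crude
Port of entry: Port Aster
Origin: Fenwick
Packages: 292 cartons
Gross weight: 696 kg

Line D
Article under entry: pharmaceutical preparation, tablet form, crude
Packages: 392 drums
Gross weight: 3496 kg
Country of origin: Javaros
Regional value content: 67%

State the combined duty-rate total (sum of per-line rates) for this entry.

Line A: pharmaceutical → 10.01; granular → 10.01.01; analytical-grade → 10.01.01.02. Scheduled 29%. Pellucia agreement on 10.01.02.03: 10.01.01.02 not covered. → 29%.
Line B: pigment → 10.02; granular → 10.02.03; analytical-grade → 10.02.03.02. Scheduled 4%. quota on 10.02.03.02 open → in-quota 2%; Lindmar agreement on 10.01.02.03: 10.02.03.02 not covered. → 2%.
Line C: pigment → 10.02; granular → 10.02.03; crude → 10.02.03.01. Scheduled 13%. anti-dumping (Fenwick, 10.02.03): +34%; total 13% + 34% = 47%. → 47%.
Line D: pharmaceutical → 10.01; tablet form → 10.01.02; crude → 10.01.02.01. Scheduled 13%. Javaros agreement on 10.01.02: RVC ≥ 55% → 23% available; preference 23% not lower than 13% → no reduction. → 13%.
Sum: 29% + 2% + 47% + 13% = 91%.

91%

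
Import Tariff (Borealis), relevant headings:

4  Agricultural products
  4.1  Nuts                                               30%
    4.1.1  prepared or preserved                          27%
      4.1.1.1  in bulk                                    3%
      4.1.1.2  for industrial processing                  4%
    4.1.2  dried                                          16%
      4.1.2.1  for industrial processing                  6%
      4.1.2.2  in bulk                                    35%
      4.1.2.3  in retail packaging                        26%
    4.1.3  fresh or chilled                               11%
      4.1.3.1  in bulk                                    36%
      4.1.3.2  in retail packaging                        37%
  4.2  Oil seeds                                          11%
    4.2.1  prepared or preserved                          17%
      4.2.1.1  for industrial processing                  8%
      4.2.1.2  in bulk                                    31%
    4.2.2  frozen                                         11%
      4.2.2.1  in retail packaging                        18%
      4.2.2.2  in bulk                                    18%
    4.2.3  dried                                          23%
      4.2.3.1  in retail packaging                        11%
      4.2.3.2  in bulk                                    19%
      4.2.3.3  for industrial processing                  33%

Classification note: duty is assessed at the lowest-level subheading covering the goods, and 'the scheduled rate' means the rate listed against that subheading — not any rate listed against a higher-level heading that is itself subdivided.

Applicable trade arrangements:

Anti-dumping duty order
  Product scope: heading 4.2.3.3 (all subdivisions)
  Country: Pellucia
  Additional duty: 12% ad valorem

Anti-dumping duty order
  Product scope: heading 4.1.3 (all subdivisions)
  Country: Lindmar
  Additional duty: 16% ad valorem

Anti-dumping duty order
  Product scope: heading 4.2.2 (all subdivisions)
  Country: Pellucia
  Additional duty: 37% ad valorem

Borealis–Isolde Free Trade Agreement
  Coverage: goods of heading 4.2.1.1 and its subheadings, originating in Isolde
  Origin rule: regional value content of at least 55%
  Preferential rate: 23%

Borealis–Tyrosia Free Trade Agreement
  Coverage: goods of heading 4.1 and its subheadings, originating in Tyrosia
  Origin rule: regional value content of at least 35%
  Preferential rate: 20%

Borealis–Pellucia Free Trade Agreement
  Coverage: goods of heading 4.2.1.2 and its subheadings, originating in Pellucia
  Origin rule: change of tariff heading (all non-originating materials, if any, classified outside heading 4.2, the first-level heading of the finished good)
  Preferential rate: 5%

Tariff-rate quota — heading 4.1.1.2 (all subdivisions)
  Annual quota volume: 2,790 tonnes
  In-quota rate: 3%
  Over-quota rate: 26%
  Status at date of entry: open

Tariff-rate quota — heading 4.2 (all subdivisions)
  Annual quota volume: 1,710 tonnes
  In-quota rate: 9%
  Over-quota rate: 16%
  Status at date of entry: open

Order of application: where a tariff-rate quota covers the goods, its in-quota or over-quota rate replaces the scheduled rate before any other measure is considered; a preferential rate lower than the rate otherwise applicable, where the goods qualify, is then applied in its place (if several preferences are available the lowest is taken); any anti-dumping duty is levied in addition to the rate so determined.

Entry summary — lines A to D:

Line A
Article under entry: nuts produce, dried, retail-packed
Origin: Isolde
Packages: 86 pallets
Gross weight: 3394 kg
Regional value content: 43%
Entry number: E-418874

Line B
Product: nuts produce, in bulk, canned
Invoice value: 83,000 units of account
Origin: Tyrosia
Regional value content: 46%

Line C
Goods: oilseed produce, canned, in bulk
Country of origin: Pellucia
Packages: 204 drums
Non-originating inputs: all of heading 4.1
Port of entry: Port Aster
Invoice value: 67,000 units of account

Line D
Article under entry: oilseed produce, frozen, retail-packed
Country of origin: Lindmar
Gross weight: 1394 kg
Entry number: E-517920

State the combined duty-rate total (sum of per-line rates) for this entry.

Line A: nuts → 4.1; dried → 4.1.2; retail-packed → 4.1.2.3. Scheduled 26%. Isolde agreement on 4.2.1.1: 4.1.2.3 not covered. → 26%.
Line B: nuts → 4.1; canned → 4.1.1; in bulk → 4.1.1.1. Scheduled 3%. Tyrosia agreement on 4.1: RVC ≥ 35% → 20% available; preference 20% not lower than 3% → no reduction. → 3%.
Line C: oilseed → 4.2; canned → 4.2.1; in bulk → 4.2.1.2. Scheduled 31%. quota on 4.2 open → in-quota 9%; Pellucia agreement on 4.2.1.2: CTH met → 5% available; preferential 5%. → 5%.
Line D: oilseed → 4.2; frozen → 4.2.2; retail-packed → 4.2.2.1. Scheduled 18%. quota on 4.2 open → in-quota 9%. → 9%.
Sum: 26% + 3% + 5% + 9% = 43%.

43%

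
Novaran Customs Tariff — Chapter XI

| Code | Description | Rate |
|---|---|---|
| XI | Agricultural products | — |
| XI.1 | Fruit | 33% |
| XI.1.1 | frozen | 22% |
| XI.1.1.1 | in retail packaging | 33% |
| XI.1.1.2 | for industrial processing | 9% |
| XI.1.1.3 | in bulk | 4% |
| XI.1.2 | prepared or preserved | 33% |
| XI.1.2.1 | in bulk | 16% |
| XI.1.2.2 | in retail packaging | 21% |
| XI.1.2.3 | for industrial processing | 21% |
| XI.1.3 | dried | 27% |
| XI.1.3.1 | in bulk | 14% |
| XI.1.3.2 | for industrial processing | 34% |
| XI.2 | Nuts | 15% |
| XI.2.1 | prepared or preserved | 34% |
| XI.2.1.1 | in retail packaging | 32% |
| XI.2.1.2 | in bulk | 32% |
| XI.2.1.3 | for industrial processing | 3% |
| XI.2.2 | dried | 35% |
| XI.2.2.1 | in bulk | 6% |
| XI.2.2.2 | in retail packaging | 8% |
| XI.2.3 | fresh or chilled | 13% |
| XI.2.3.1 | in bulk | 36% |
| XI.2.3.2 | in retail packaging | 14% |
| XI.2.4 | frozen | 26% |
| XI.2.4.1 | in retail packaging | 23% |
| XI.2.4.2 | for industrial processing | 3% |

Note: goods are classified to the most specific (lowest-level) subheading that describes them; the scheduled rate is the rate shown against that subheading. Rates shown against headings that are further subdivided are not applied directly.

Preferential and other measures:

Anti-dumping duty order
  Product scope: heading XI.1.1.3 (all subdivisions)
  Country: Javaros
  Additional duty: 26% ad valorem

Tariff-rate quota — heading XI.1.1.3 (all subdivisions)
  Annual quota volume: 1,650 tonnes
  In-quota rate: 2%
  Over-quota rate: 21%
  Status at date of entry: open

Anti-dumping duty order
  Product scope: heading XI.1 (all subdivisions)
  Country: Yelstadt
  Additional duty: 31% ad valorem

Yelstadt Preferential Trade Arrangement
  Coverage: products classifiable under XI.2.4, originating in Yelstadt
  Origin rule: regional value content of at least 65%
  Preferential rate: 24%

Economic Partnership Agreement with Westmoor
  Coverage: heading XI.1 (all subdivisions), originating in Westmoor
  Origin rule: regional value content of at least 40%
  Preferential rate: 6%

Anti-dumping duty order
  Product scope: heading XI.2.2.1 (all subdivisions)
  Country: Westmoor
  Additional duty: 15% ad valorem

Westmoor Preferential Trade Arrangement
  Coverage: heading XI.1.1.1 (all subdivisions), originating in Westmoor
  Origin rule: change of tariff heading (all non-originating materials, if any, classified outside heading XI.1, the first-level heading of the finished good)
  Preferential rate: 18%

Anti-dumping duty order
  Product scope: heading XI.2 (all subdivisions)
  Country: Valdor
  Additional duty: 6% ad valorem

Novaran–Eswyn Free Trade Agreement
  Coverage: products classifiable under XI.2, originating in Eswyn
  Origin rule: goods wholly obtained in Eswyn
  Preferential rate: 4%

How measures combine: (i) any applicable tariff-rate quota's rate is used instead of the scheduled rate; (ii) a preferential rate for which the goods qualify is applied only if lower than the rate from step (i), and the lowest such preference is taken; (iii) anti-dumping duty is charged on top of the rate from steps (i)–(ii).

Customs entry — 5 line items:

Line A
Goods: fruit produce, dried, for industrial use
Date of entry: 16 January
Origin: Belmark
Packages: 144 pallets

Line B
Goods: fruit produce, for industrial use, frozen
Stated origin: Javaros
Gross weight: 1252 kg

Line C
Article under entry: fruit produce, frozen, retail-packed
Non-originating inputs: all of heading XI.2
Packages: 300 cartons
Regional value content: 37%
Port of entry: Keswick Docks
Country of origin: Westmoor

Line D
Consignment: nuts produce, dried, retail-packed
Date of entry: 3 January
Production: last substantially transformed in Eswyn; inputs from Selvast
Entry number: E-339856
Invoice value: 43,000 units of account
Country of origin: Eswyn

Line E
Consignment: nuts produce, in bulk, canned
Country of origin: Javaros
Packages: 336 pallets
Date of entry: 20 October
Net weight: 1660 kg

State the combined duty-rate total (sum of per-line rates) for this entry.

101%

Line A: fruit → XI.1; dried → XI.1.3; for industrial use → XI.1.3.2. Scheduled 34%. No special measure applies. → 34%.
Line B: fruit → XI.1; frozen → XI.1.1; for industrial use → XI.1.1.2. Scheduled 9%. No special measure applies. → 9%.
Line C: fruit → XI.1; frozen → XI.1.1; retail-packed → XI.1.1.1. Scheduled 33%. Westmoor agreement on XI.1: RVC < 40%; Westmoor agreement on XI.1.1.1: CTH met → 18% available; preferential 18%. → 18%.
Line D: nuts → XI.2; dried → XI.2.2; retail-packed → XI.2.2.2. Scheduled 8%. Eswyn agreement on XI.2: not wholly obtained. → 8%.
Line E: nuts → XI.2; canned → XI.2.1; in bulk → XI.2.1.2. Scheduled 32%. No special measure applies. → 32%.
Sum: 34% + 9% + 18% + 8% + 32% = 101%.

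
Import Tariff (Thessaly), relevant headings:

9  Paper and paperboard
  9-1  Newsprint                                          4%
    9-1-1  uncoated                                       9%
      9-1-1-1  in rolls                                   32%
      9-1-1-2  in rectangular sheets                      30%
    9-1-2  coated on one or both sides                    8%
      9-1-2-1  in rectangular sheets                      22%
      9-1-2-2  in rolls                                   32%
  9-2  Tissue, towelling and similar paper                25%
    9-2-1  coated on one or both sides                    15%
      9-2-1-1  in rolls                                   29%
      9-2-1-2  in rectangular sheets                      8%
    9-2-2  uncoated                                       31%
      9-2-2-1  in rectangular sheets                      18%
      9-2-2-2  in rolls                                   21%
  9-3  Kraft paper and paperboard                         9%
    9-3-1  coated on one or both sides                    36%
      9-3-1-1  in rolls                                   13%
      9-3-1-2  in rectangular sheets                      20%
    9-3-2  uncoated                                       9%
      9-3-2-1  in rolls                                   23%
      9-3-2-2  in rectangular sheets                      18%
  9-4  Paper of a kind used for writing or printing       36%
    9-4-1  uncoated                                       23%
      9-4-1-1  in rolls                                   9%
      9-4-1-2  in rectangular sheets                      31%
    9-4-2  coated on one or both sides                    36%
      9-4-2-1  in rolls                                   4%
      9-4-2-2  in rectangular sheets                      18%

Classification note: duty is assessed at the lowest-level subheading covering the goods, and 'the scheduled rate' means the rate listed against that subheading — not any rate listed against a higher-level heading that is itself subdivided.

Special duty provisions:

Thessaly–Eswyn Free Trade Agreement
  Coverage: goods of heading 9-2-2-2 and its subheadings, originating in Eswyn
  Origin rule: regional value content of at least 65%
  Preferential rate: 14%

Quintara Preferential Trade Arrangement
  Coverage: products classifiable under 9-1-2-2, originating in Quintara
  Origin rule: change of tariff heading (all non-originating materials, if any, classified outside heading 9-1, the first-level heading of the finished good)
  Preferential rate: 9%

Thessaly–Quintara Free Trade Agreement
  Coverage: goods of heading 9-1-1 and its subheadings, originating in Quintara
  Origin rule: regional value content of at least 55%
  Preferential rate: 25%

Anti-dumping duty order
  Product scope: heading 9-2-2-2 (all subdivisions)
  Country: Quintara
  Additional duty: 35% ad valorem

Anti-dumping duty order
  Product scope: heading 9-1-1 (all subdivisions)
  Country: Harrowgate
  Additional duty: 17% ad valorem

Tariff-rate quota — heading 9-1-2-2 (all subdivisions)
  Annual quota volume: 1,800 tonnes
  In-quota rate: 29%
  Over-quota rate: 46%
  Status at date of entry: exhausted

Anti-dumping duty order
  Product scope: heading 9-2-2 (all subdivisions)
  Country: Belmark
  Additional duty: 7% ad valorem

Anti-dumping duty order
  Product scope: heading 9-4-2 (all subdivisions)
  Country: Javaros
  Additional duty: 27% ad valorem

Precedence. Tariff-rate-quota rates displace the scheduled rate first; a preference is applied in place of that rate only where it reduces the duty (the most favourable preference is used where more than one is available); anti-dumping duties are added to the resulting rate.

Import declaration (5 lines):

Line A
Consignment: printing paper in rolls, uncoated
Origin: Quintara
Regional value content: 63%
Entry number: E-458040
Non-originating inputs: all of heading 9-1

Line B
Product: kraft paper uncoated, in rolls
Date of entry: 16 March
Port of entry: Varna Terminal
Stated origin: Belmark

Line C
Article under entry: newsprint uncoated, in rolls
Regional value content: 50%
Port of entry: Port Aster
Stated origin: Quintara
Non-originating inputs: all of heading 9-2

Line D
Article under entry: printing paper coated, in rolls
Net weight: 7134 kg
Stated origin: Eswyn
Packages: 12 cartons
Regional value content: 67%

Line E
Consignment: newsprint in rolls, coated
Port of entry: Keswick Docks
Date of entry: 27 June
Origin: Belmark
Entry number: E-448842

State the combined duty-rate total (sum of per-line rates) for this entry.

Line A: printing paper → 9-4; uncoated → 9-4-1; in rolls → 9-4-1-1. Scheduled 9%. Quintara agreement on 9-1-2-2: 9-4-1-1 not covered; Quintara agreement on 9-1-1: 9-4-1-1 not covered. → 9%.
Line B: kraft paper → 9-3; uncoated → 9-3-2; in rolls → 9-3-2-1. Scheduled 23%. No special measure applies. → 23%.
Line C: newsprint → 9-1; uncoated → 9-1-1; in rolls → 9-1-1-1. Scheduled 32%. Quintara agreement on 9-1-2-2: 9-1-1-1 not covered; Quintara agreement on 9-1-1: RVC < 55%. → 32%.
Line D: printing paper → 9-4; coated → 9-4-2; in rolls → 9-4-2-1. Scheduled 4%. Eswyn agreement on 9-2-2-2: 9-4-2-1 not covered. → 4%.
Line E: newsprint → 9-1; coated → 9-1-2; in rolls → 9-1-2-2. Scheduled 32%. quota on 9-1-2-2 exhausted → over-quota 46%. → 46%.
Sum: 9% + 23% + 32% + 4% + 46% = 114%.

114%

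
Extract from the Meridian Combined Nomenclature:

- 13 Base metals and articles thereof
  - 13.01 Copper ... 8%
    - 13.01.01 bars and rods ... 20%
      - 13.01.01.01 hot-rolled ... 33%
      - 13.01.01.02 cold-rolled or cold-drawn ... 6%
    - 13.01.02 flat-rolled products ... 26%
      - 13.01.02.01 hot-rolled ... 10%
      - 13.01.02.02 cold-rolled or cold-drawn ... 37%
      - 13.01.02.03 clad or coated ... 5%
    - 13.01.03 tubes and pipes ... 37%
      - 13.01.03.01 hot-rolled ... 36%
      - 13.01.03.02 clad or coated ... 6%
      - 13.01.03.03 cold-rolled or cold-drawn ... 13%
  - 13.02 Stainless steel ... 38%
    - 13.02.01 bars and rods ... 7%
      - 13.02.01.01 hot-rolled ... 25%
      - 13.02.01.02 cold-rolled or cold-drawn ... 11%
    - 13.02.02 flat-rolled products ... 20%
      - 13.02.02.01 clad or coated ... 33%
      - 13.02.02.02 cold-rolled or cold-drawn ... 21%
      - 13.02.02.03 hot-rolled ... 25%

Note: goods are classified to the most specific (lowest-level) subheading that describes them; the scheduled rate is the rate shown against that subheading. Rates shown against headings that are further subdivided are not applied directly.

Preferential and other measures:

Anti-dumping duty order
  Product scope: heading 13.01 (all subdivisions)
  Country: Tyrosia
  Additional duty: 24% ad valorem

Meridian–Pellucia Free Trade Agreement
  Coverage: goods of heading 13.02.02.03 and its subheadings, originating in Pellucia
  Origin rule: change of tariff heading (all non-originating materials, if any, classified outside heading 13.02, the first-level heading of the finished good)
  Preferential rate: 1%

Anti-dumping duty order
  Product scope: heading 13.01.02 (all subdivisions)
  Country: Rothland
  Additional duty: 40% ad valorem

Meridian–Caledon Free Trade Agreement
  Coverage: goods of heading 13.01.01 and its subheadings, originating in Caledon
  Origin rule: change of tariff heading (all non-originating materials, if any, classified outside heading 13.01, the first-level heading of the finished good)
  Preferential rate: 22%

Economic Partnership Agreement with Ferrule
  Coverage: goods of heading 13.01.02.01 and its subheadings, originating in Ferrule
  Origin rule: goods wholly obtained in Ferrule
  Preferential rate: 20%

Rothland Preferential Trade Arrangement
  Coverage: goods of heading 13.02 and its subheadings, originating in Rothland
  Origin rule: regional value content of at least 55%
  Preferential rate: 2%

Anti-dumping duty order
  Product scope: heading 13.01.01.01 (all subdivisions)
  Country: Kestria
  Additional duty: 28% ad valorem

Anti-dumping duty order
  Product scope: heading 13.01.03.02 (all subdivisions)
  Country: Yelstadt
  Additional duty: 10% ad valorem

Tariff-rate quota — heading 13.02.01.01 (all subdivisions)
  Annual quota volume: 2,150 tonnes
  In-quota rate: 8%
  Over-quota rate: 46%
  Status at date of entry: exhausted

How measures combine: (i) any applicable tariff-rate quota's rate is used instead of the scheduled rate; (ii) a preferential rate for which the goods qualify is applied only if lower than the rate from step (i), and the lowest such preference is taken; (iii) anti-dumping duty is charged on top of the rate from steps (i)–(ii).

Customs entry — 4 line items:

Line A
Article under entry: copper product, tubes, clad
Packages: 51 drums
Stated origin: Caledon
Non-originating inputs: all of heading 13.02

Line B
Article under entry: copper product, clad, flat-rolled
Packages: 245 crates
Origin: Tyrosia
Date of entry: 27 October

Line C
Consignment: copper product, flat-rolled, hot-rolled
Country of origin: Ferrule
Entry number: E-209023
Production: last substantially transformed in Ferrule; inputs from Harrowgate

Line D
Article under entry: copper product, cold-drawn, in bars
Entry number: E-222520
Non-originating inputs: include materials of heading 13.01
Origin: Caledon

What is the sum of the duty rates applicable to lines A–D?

51%

Line A: copper → 13.01; tubes → 13.01.03; clad → 13.01.03.02. Scheduled 6%. Caledon agreement on 13.01.01: 13.01.03.02 not covered. → 6%.
Line B: copper → 13.01; flat-rolled → 13.01.02; clad → 13.01.02.03. Scheduled 5%. anti-dumping (Tyrosia, 13.01): +24%; total 5% + 24% = 29%. → 29%.
Line C: copper → 13.01; flat-rolled → 13.01.02; hot-rolled → 13.01.02.01. Scheduled 10%. Ferrule agreement on 13.01.02.01: not wholly obtained. → 10%.
Line D: copper → 13.01; in bars → 13.01.01; cold-drawn → 13.01.01.02. Scheduled 6%. Caledon agreement on 13.01.01: CTH not met. → 6%.
Sum: 6% + 29% + 10% + 6% = 51%.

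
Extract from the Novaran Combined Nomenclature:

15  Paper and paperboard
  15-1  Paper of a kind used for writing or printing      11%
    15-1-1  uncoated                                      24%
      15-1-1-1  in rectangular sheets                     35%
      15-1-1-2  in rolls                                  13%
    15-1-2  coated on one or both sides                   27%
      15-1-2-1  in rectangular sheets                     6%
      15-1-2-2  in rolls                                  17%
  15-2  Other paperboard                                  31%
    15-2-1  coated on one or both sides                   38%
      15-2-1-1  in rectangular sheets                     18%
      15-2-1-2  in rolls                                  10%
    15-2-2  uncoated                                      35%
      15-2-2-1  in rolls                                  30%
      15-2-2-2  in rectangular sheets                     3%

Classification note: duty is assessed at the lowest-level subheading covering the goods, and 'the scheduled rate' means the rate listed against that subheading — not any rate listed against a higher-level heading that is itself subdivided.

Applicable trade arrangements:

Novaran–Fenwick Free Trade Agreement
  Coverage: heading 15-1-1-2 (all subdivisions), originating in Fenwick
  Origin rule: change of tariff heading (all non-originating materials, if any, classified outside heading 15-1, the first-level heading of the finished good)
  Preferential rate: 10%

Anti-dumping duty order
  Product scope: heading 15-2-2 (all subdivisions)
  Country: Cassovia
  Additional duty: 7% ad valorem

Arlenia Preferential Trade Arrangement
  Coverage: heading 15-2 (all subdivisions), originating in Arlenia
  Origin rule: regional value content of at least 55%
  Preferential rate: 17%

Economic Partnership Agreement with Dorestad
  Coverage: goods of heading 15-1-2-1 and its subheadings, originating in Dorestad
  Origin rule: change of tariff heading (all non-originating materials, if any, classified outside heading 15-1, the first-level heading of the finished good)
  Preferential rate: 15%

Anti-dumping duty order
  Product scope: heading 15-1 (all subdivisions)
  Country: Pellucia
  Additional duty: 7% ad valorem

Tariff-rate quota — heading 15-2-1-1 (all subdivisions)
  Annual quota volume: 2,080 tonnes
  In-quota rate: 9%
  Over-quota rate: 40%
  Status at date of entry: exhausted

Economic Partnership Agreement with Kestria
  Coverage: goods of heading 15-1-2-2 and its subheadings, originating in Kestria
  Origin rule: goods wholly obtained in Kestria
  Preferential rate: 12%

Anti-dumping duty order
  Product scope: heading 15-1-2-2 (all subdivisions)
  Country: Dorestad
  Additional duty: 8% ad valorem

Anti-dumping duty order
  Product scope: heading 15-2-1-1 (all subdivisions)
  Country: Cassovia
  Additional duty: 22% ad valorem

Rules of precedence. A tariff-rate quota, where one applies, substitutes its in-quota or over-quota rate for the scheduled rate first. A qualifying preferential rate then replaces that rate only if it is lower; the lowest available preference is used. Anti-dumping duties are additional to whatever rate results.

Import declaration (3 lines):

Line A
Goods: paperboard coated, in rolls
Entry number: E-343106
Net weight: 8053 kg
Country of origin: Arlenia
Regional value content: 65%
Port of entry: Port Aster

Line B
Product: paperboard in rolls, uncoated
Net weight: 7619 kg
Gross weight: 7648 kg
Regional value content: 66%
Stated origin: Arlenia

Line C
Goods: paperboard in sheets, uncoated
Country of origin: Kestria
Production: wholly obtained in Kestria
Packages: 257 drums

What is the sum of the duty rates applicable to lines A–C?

30%

Line A: paperboard → 15-2; coated → 15-2-1; in rolls → 15-2-1-2. Scheduled 10%. Arlenia agreement on 15-2: RVC ≥ 55% → 17% available; preference 17% not lower than 10% → no reduction. → 10%.
Line B: paperboard → 15-2; uncoated → 15-2-2; in rolls → 15-2-2-1. Scheduled 30%. Arlenia agreement on 15-2: RVC ≥ 55% → 17% available; preferential 17%. → 17%.
Line C: paperboard → 15-2; uncoated → 15-2-2; in sheets → 15-2-2-2. Scheduled 3%. Kestria agreement on 15-1-2-2: 15-2-2-2 not covered. → 3%.
Sum: 10% + 17% + 3% = 30%.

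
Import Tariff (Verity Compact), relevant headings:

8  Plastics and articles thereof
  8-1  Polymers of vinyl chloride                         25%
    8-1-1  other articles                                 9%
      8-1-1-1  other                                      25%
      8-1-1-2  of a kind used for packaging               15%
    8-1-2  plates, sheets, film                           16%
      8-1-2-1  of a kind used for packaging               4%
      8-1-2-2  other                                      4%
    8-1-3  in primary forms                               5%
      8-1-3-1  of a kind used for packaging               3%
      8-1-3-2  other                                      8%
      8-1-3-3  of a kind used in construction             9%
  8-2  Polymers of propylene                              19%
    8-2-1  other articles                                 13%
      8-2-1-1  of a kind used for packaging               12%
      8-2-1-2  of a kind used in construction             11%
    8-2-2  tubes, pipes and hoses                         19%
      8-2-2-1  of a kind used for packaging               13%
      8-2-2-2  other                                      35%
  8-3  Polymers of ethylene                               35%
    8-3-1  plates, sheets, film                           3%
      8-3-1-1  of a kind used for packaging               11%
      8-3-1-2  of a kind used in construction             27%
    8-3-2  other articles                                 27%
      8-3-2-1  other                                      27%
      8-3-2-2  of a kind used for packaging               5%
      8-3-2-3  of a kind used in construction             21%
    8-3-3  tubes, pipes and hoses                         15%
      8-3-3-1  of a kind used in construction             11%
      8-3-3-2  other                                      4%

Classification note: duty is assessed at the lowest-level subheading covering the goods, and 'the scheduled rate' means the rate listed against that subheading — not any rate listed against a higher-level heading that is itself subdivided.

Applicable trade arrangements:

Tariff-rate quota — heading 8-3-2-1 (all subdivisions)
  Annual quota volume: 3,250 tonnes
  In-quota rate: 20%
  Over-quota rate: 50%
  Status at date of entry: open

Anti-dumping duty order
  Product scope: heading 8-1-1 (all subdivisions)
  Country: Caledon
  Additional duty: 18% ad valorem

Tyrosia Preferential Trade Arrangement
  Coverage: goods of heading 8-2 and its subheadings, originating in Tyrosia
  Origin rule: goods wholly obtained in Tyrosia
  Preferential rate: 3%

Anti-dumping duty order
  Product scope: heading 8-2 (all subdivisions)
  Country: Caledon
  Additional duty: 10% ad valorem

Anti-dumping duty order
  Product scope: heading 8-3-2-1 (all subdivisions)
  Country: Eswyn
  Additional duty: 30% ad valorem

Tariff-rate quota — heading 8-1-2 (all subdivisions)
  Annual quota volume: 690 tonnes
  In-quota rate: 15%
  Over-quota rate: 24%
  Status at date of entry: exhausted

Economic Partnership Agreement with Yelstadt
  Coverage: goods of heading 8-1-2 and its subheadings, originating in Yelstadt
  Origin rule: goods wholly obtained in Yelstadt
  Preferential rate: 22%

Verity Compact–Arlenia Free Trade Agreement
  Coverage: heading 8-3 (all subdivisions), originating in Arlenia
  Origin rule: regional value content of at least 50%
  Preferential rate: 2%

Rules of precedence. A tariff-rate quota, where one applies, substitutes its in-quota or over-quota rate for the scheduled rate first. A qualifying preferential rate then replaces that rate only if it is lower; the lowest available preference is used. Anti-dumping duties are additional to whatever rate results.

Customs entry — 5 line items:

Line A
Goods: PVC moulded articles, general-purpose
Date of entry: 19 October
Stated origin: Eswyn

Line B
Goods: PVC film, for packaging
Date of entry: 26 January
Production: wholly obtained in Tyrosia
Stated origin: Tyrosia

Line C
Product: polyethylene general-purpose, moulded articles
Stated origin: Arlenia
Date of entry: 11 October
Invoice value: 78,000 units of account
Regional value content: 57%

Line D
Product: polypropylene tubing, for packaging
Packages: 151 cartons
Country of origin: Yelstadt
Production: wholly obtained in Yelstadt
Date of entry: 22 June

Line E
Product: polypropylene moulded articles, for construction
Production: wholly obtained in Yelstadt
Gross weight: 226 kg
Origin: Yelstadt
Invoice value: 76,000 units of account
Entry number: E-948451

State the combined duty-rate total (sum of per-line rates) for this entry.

75%

Line A: PVC → 8-1; moulded articles → 8-1-1; general-purpose → 8-1-1-1. Scheduled 25%. No special measure applies. → 25%.
Line B: PVC → 8-1; film → 8-1-2; for packaging → 8-1-2-1. Scheduled 4%. quota on 8-1-2 exhausted → over-quota 24%; Tyrosia agreement on 8-2: 8-1-2-1 not covered. → 24%.
Line C: polyethylene → 8-3; moulded articles → 8-3-2; general-purpose → 8-3-2-1. Scheduled 27%. quota on 8-3-2-1 open → in-quota 20%; Arlenia agreement on 8-3: RVC ≥ 50% → 2% available; preferential 2%. → 2%.
Line D: polypropylene → 8-2; tubing → 8-2-2; for packaging → 8-2-2-1. Scheduled 13%. Yelstadt agreement on 8-1-2: 8-2-2-1 not covered. → 13%.
Line E: polypropylene → 8-2; moulded articles → 8-2-1; for construction → 8-2-1-2. Scheduled 11%. Yelstadt agreement on 8-1-2: 8-2-1-2 not covered. → 11%.
Sum: 25% + 24% + 2% + 13% + 11% = 75%.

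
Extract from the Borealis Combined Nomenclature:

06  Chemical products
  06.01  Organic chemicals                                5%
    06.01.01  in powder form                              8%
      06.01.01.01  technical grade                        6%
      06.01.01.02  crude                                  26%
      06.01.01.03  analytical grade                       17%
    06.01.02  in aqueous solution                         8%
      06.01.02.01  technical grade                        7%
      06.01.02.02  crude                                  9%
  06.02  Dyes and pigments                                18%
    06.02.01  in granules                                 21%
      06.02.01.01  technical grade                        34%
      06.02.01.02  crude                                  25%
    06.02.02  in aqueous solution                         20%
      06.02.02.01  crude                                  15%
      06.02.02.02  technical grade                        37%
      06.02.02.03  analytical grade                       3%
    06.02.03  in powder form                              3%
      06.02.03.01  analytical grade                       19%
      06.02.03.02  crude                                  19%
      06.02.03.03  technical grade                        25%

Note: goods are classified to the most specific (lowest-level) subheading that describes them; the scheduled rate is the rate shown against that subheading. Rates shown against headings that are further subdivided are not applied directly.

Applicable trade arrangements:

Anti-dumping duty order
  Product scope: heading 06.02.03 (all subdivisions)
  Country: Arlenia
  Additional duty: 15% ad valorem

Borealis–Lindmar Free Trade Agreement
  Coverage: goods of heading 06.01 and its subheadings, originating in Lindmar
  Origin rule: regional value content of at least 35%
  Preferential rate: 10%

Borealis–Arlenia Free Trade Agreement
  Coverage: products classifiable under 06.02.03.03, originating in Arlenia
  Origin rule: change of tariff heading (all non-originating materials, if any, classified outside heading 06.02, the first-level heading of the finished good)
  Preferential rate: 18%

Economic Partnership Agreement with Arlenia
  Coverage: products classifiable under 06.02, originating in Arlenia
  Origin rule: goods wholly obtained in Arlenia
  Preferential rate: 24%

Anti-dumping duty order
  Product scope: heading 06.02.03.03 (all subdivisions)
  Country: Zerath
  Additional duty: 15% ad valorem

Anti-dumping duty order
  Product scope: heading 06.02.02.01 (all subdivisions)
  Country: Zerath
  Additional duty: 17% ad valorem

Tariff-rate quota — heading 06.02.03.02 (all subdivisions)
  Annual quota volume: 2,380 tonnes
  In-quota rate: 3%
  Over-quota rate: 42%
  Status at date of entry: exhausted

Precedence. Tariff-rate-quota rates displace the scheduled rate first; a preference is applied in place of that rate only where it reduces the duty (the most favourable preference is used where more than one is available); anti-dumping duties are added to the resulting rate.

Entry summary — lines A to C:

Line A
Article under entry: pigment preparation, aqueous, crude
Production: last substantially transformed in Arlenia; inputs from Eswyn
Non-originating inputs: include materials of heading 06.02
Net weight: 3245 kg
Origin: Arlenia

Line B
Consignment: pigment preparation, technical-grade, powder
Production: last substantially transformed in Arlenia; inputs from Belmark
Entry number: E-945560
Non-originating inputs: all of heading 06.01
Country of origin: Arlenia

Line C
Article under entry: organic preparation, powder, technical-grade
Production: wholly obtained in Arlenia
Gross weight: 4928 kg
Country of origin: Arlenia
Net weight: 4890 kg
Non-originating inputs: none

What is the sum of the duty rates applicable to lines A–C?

Line A: pigment → 06.02; aqueous → 06.02.02; crude → 06.02.02.01. Scheduled 15%. Arlenia agreement on 06.02.03.03: 06.02.02.01 not covered; Arlenia agreement on 06.02: not wholly obtained. → 15%.
Line B: pigment → 06.02; powder → 06.02.03; technical-grade → 06.02.03.03. Scheduled 25%. Arlenia agreement on 06.02.03.03: CTH met → 18% available; Arlenia agreement on 06.02: not wholly obtained; preferential 18%; anti-dumping (Arlenia, 06.02.03): +15%; total 18% + 15% = 33%. → 33%.
Line C: organic → 06.01; powder → 06.01.01; technical-grade → 06.01.01.01. Scheduled 6%. Arlenia agreement on 06.02.03.03: 06.01.01.01 not covered; Arlenia agreement on 06.02: 06.01.01.01 not covered. → 6%.
Sum: 15% + 33% + 6% = 54%.

54%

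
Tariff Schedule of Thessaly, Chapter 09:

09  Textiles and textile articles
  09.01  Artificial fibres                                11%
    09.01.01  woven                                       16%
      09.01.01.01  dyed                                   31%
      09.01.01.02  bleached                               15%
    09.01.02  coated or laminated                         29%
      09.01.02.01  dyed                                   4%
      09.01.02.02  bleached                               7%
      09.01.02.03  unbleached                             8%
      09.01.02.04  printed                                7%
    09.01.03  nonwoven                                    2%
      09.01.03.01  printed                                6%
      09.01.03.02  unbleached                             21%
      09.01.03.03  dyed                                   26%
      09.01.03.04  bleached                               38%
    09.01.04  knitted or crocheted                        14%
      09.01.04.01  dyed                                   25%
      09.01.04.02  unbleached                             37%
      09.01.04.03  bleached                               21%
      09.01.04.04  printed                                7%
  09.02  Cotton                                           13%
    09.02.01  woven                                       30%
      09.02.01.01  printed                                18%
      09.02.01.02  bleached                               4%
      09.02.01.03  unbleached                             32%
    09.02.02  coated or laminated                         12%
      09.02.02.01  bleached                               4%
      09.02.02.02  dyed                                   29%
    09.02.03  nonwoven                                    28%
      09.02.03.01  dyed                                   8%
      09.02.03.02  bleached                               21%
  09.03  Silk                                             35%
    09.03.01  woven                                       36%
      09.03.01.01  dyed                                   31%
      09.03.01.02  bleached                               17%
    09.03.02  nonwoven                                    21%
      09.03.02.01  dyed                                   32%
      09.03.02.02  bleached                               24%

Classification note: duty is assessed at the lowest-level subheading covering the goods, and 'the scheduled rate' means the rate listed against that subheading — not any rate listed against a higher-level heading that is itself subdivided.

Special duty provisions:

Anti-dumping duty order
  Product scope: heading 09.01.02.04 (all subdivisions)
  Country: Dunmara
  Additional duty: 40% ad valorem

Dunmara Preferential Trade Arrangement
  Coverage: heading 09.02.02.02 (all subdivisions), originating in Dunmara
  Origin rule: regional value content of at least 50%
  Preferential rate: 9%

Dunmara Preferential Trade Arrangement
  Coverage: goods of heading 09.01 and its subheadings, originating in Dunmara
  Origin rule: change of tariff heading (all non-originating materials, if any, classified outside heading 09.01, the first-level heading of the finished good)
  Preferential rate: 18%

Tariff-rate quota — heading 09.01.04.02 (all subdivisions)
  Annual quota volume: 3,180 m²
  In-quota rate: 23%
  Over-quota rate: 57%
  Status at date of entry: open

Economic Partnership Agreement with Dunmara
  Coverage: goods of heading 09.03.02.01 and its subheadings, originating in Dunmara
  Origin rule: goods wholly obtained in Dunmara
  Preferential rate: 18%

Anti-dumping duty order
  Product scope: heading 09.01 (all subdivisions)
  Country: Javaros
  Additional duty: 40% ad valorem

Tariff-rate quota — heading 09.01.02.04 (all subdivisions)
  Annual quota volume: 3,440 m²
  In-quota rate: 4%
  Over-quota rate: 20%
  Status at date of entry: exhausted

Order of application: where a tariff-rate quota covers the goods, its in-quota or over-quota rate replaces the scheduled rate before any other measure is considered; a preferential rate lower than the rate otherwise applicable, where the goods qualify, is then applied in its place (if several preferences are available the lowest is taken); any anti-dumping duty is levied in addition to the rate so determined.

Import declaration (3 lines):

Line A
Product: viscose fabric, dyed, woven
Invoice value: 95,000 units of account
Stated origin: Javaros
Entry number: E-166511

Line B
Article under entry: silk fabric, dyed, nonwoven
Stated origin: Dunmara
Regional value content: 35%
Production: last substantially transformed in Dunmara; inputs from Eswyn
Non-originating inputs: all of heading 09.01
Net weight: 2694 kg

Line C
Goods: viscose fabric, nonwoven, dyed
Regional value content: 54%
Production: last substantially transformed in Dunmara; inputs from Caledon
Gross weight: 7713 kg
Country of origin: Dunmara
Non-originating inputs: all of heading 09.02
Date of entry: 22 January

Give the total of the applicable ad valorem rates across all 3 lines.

Line A: viscose → 09.01; woven → 09.01.01; dyed → 09.01.01.01. Scheduled 31%. anti-dumping (Javaros, 09.01): +40%; total 31% + 40% = 71%. → 71%.
Line B: silk → 09.03; nonwoven → 09.03.02; dyed → 09.03.02.01. Scheduled 32%. Dunmara agreement on 09.02.02.02: 09.03.02.01 not covered; Dunmara agreement on 09.01: 09.03.02.01 not covered; Dunmara agreement on 09.03.02.01: not wholly obtained. → 32%.
Line C: viscose → 09.01; nonwoven → 09.01.03; dyed → 09.01.03.03. Scheduled 26%. Dunmara agreement on 09.02.02.02: 09.01.03.03 not covered; Dunmara agreement on 09.01: CTH met → 18% available; Dunmara agreement on 09.03.02.01: 09.01.03.03 not covered; preferential 18%. → 18%.
Sum: 71% + 32% + 18% = 121%.

121%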